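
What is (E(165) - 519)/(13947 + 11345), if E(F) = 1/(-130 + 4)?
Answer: -65395/3186792 ≈ -0.020521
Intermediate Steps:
E(F) = -1/126 (E(F) = 1/(-126) = -1/126)
(E(165) - 519)/(13947 + 11345) = (-1/126 - 519)/(13947 + 11345) = -65395/126/25292 = -65395/126*1/25292 = -65395/3186792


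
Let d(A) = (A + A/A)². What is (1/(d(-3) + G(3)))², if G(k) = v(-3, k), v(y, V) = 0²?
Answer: 1/16 ≈ 0.062500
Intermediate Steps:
d(A) = (1 + A)² (d(A) = (A + 1)² = (1 + A)²)
v(y, V) = 0
G(k) = 0
(1/(d(-3) + G(3)))² = (1/((1 - 3)² + 0))² = (1/((-2)² + 0))² = (1/(4 + 0))² = (1/4)² = (¼)² = 1/16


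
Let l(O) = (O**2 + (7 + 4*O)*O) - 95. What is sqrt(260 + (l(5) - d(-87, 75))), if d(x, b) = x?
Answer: 2*sqrt(103) ≈ 20.298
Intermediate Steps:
l(O) = -95 + O**2 + O*(7 + 4*O) (l(O) = (O**2 + O*(7 + 4*O)) - 95 = -95 + O**2 + O*(7 + 4*O))
sqrt(260 + (l(5) - d(-87, 75))) = sqrt(260 + ((-95 + 5*5**2 + 7*5) - 1*(-87))) = sqrt(260 + ((-95 + 5*25 + 35) + 87)) = sqrt(260 + ((-95 + 125 + 35) + 87)) = sqrt(260 + (65 + 87)) = sqrt(260 + 152) = sqrt(412) = 2*sqrt(103)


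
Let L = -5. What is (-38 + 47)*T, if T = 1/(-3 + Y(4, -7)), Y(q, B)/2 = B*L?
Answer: 9/67 ≈ 0.13433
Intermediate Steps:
Y(q, B) = -10*B (Y(q, B) = 2*(B*(-5)) = 2*(-5*B) = -10*B)
T = 1/67 (T = 1/(-3 - 10*(-7)) = 1/(-3 + 70) = 1/67 ≈ 0.014925)
(-38 + 47)*T = (-38 + 47)*(1/67) = 9*(1/67) = 9/67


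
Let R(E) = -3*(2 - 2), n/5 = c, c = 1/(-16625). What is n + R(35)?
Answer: -1/3325 ≈ -0.00030075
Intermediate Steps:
c = -1/16625 ≈ -6.0150e-5
n = -1/3325 (n = 5*(-1/16625) = -1/3325 ≈ -0.00030075)
R(E) = 0 (R(E) = -3*0 = 0)
n + R(35) = -1/3325 + 0 = -1/3325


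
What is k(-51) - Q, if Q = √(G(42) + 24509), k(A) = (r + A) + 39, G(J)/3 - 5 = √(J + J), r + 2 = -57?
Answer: -71 - √(24524 + 6*√21) ≈ -227.69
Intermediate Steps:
r = -59 (r = -2 - 57 = -59)
G(J) = 15 + 3*√2*√J (G(J) = 15 + 3*√(J + J) = 15 + 3*√(2*J) = 15 + 3*(√2*√J) = 15 + 3*√2*√J)
k(A) = -20 + A (k(A) = (-59 + A) + 39 = -20 + A)
Q = √(24524 + 6*√21) (Q = √((15 + 3*√2*√42) + 24509) = √((15 + 6*√21) + 24509) = √(24524 + 6*√21) ≈ 156.69)
k(-51) - Q = (-20 - 51) - √(24524 + 6*√21) = -71 - √(24524 + 6*√21)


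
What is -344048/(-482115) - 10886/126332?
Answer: 19107984023/30453276090 ≈ 0.62745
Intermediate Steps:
-344048/(-482115) - 10886/126332 = -344048*(-1/482115) - 10886*1/126332 = 344048/482115 - 5443/63166 = 19107984023/30453276090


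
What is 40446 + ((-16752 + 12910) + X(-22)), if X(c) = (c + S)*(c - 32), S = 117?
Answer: 31474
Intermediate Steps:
X(c) = (-32 + c)*(117 + c) (X(c) = (c + 117)*(c - 32) = (117 + c)*(-32 + c) = (-32 + c)*(117 + c))
40446 + ((-16752 + 12910) + X(-22)) = 40446 + ((-16752 + 12910) + (-3744 + (-22)**2 + 85*(-22))) = 40446 + (-3842 + (-3744 + 484 - 1870)) = 40446 + (-3842 - 5130) = 40446 - 8972 = 31474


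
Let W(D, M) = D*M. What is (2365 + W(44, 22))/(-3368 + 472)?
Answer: -3333/2896 ≈ -1.1509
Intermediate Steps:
(2365 + W(44, 22))/(-3368 + 472) = (2365 + 44*22)/(-3368 + 472) = (2365 + 968)/(-2896) = 3333*(-1/2896) = -3333/2896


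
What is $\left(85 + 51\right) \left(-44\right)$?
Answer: $-5984$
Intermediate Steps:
$\left(85 + 51\right) \left(-44\right) = 136 \left(-44\right) = -5984$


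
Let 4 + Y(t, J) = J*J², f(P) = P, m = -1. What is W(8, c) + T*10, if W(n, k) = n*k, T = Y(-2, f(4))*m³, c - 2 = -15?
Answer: -704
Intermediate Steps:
c = -13 (c = 2 - 15 = -13)
Y(t, J) = -4 + J³ (Y(t, J) = -4 + J*J² = -4 + J³)
T = -60 (T = (-4 + 4³)*(-1)³ = (-4 + 64)*(-1) = 60*(-1) = -60)
W(n, k) = k*n
W(8, c) + T*10 = -13*8 - 60*10 = -104 - 600 = -704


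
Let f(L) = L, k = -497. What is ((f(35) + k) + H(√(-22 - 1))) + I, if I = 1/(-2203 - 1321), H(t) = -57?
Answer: -1828957/3524 ≈ -519.00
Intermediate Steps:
I = -1/3524 (I = 1/(-3524) = -1/3524 ≈ -0.00028377)
((f(35) + k) + H(√(-22 - 1))) + I = ((35 - 497) - 57) - 1/3524 = (-462 - 57) - 1/3524 = -519 - 1/3524 = -1828957/3524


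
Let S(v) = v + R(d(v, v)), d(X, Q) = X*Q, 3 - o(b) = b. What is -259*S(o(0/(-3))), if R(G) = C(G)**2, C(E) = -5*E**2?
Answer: -42483252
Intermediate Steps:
o(b) = 3 - b
d(X, Q) = Q*X
R(G) = 25*G**4 (R(G) = (-5*G**2)**2 = 25*G**4)
S(v) = v + 25*v**8 (S(v) = v + 25*(v*v)**4 = v + 25*(v**2)**4 = v + 25*v**8)
-259*S(o(0/(-3))) = -259*((3 - 0/(-3)) + 25*(3 - 0/(-3))**8) = -259*((3 - 0*(-1)/3) + 25*(3 - 0*(-1)/3)**8) = -259*((3 - 1*0) + 25*(3 - 1*0)**8) = -259*((3 + 0) + 25*(3 + 0)**8) = -259*(3 + 25*3**8) = -259*(3 + 25*6561) = -259*(3 + 164025) = -259*164028 = -42483252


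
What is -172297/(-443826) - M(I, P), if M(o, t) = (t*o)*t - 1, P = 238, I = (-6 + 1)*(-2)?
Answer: -251400183317/443826 ≈ -5.6644e+5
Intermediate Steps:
I = 10 (I = -5*(-2) = 10)
M(o, t) = -1 + o*t² (M(o, t) = (o*t)*t - 1 = o*t² - 1 = -1 + o*t²)
-172297/(-443826) - M(I, P) = -172297/(-443826) - (-1 + 10*238²) = -172297*(-1/443826) - (-1 + 10*56644) = 172297/443826 - (-1 + 566440) = 172297/443826 - 1*566439 = 172297/443826 - 566439 = -251400183317/443826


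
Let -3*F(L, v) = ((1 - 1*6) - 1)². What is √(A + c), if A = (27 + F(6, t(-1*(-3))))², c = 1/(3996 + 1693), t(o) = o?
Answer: √7282067914/5689 ≈ 15.000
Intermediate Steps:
c = 1/5689 ≈ 0.00017578
F(L, v) = -12 (F(L, v) = -((1 - 1*6) - 1)²/3 = -((1 - 6) - 1)²/3 = -(-5 - 1)²/3 = -⅓*(-6)² = -⅓*36 = -12)
A = 225 (A = (27 - 12)² = 15² = 225)
√(A + c) = √(225 + 1/5689) = √(1280026/5689) = √7282067914/5689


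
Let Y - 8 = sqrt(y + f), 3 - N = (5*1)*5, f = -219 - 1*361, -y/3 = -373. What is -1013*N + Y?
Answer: 22294 + 7*sqrt(11) ≈ 22317.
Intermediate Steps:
y = 1119 (y = -3*(-373) = 1119)
f = -580 (f = -219 - 361 = -580)
N = -22 (N = 3 - 5*1*5 = 3 - 5*5 = 3 - 1*25 = 3 - 25 = -22)
Y = 8 + 7*sqrt(11) (Y = 8 + sqrt(1119 - 580) = 8 + sqrt(539) = 8 + 7*sqrt(11) ≈ 31.216)
-1013*N + Y = -1013*(-22) + (8 + 7*sqrt(11)) = 22286 + (8 + 7*sqrt(11)) = 22294 + 7*sqrt(11)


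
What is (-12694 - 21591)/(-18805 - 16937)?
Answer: 34285/35742 ≈ 0.95924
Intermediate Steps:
(-12694 - 21591)/(-18805 - 16937) = -34285/(-35742) = -34285*(-1/35742) = 34285/35742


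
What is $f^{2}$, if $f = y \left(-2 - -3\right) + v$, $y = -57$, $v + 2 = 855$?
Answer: $633616$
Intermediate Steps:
$v = 853$ ($v = -2 + 855 = 853$)
$f = 796$ ($f = - 57 \left(-2 - -3\right) + 853 = - 57 \left(-2 + 3\right) + 853 = \left(-57\right) 1 + 853 = -57 + 853 = 796$)
$f^{2} = 796^{2} = 633616$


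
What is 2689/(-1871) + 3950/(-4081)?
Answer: -18364259/7635551 ≈ -2.4051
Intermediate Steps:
2689/(-1871) + 3950/(-4081) = 2689*(-1/1871) + 3950*(-1/4081) = -2689/1871 - 3950/4081 = -18364259/7635551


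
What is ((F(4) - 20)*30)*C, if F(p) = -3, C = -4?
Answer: 2760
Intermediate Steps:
((F(4) - 20)*30)*C = ((-3 - 20)*30)*(-4) = -23*30*(-4) = -690*(-4) = 2760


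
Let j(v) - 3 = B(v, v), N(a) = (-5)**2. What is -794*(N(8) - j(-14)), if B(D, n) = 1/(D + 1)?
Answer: -227878/13 ≈ -17529.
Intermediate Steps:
N(a) = 25
B(D, n) = 1/(1 + D)
j(v) = 3 + 1/(1 + v)
-794*(N(8) - j(-14)) = -794*(25 - (4 + 3*(-14))/(1 - 14)) = -794*(25 - (4 - 42)/(-13)) = -794*(25 - (-1)*(-38)/13) = -794*(25 - 1*38/13) = -794*(25 - 38/13) = -794*287/13 = -227878/13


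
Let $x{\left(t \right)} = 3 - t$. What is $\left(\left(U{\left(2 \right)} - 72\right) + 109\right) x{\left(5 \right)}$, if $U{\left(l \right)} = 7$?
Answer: $-88$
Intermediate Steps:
$\left(\left(U{\left(2 \right)} - 72\right) + 109\right) x{\left(5 \right)} = \left(\left(7 - 72\right) + 109\right) \left(3 - 5\right) = \left(-65 + 109\right) \left(3 - 5\right) = 44 \left(-2\right) = -88$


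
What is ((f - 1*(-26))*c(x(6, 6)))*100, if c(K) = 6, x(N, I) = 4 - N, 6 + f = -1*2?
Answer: 10800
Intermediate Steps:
f = -8 (f = -6 - 1*2 = -6 - 2 = -8)
((f - 1*(-26))*c(x(6, 6)))*100 = ((-8 - 1*(-26))*6)*100 = ((-8 + 26)*6)*100 = (18*6)*100 = 108*100 = 10800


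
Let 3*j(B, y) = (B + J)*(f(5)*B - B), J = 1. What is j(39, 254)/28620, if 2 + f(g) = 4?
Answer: 26/1431 ≈ 0.018169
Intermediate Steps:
f(g) = 2 (f(g) = -2 + 4 = 2)
j(B, y) = B*(1 + B)/3 (j(B, y) = ((B + 1)*(2*B - B))/3 = ((1 + B)*B)/3 = (B*(1 + B))/3 = B*(1 + B)/3)
j(39, 254)/28620 = ((1/3)*39*(1 + 39))/28620 = ((1/3)*39*40)*(1/28620) = 520*(1/28620) = 26/1431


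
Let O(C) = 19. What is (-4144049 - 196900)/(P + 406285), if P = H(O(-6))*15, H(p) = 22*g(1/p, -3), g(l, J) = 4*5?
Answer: -4340949/412885 ≈ -10.514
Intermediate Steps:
g(l, J) = 20
H(p) = 440 (H(p) = 22*20 = 440)
P = 6600 (P = 440*15 = 6600)
(-4144049 - 196900)/(P + 406285) = (-4144049 - 196900)/(6600 + 406285) = -4340949/412885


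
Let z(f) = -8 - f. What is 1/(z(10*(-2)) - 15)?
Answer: -⅓ ≈ -0.33333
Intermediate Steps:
1/(z(10*(-2)) - 15) = 1/((-8 - 10*(-2)) - 15) = 1/((-8 - 1*(-20)) - 15) = 1/((-8 + 20) - 15) = 1/(12 - 15) = 1/(-3) = -⅓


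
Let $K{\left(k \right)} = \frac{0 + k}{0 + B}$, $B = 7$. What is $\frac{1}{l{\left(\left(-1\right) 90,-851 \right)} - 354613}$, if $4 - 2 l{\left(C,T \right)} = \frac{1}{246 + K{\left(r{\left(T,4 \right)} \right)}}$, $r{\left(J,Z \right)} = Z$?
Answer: $- \frac{3452}{1224117179} \approx -2.82 \cdot 10^{-6}$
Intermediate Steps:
$K{\left(k \right)} = \frac{k}{7}$ ($K{\left(k \right)} = \frac{0 + k}{0 + 7} = \frac{k}{7}$)
$l{\left(C,T \right)} = \frac{6897}{3452}$ ($l{\left(C,T \right)} = 2 - \frac{1}{2 \left(246 + \frac{1}{7} \cdot 4\right)} = 2 - \frac{1}{2 \left(246 + \frac{4}{7}\right)} = 2 - \frac{1}{2 \cdot \frac{1726}{7}} = 2 - \frac{7}{3452} = \frac{6897}{3452}$)
$\frac{1}{l{\left(\left(-1\right) 90,-851 \right)} - 354613} = \frac{1}{\frac{6897}{3452} - 354613} = \frac{1}{- \frac{1224117179}{3452}} = - \frac{3452}{1224117179}$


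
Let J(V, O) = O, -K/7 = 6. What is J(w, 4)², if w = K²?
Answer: 16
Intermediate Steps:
K = -42 (K = -7*6 = -42)
w = 1764 (w = (-42)² = 1764)
J(w, 4)² = 4² = 16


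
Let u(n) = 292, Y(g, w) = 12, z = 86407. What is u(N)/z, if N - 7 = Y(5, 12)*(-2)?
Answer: 292/86407 ≈ 0.0033794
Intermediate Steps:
N = -17 (N = 7 + 12*(-2) = 7 - 24 = -17)
u(N)/z = 292/86407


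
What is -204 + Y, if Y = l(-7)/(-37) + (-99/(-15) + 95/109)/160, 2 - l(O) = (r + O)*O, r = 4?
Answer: -82047267/403300 ≈ -203.44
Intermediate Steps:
l(O) = 2 - O*(4 + O) (l(O) = 2 - (4 + O)*O = 2 - O*(4 + O))
Y = 225933/403300 (Y = (2 - 1*(-7)² - 4*(-7))/(-37) + (-99/(-15) + 95/109)/160 = (2 - 1*49 + 28)*(-1/37) + (-99*(-1/15) + 95*(1/109))*(1/160) = (2 - 49 + 28)*(-1/37) + (33/5 + 95/109)*(1/160) = -19*(-1/37) + (4072/545)*(1/160) = 19/37 + 509/10900 = 225933/403300 ≈ 0.56021)
-204 + Y = -204 + 225933/403300 = -82047267/403300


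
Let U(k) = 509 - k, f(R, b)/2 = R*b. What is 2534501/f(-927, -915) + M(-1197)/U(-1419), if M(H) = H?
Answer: 1427957579/1635339240 ≈ 0.87319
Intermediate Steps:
f(R, b) = 2*R*b (f(R, b) = 2*(R*b) = 2*R*b)
2534501/f(-927, -915) + M(-1197)/U(-1419) = 2534501/((2*(-927)*(-915))) - 1197/(509 - 1*(-1419)) = 2534501/1696410 - 1197/(509 + 1419) = 2534501*(1/1696410) - 1197/1928 = 2534501/1696410 - 1197*1/1928 = 2534501/1696410 - 1197/1928 = 1427957579/1635339240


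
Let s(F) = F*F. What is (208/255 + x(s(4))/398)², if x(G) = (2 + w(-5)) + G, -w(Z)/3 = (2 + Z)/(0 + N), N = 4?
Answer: 123756907681/164803521600 ≈ 0.75094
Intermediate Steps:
s(F) = F²
w(Z) = -3/2 - 3*Z/4 (w(Z) = -3*(2 + Z)/(0 + 4) = -3*(2 + Z)/4 = -3*(½ + Z/4) = -3/2 - 3*Z/4)
x(G) = 17/4 + G (x(G) = (2 + (-3/2 - ¾*(-5))) + G = (2 + (-3/2 + 15/4)) + G = (2 + 9/4) + G = 17/4 + G)
(208/255 + x(s(4))/398)² = (208/255 + (17/4 + 4²)/398)² = (208*(1/255) + (17/4 + 16)*(1/398))² = (208/255 + (81/4)*(1/398))² = (208/255 + 81/1592)² = (351791/405960)² = 123756907681/164803521600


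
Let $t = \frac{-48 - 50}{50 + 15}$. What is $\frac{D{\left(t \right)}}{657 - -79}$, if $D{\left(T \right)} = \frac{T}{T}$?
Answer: $\frac{1}{736} \approx 0.0013587$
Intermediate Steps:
$t = - \frac{98}{65} \approx -1.5077$
$D{\left(T \right)} = 1$
$\frac{D{\left(t \right)}}{657 - -79} = 1 \frac{1}{657 - -79} = 1 \frac{1}{657 + 79} = 1 \cdot \frac{1}{736} = \frac{1}{736}$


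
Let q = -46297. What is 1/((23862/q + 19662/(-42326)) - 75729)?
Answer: -979783411/74198978068932 ≈ -1.3205e-5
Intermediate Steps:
1/((23862/q + 19662/(-42326)) - 75729) = 1/((23862/(-46297) + 19662/(-42326)) - 75729) = 1/((23862*(-1/46297) + 19662*(-1/42326)) - 75729) = 1/((-23862/46297 - 9831/21163) - 75729) = 1/(-960137313/979783411 - 75729) = 1/(-74198978068932/979783411) = -979783411/74198978068932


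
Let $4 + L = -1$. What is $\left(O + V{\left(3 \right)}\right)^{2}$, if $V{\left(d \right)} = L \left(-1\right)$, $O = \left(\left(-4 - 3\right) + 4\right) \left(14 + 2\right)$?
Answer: $1849$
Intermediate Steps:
$L = -5$ ($L = -4 - 1 = -5$)
$O = -48$ ($O = \left(-7 + 4\right) 16 = \left(-3\right) 16 = -48$)
$V{\left(d \right)} = 5$ ($V{\left(d \right)} = \left(-5\right) \left(-1\right) = 5$)
$\left(O + V{\left(3 \right)}\right)^{2} = \left(-48 + 5\right)^{2} = \left(-43\right)^{2} = 1849$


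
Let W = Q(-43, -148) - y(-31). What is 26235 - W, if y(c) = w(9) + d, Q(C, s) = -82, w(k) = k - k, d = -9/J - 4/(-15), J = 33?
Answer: 4342304/165 ≈ 26317.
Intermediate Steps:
d = -1/165 (d = -9/33 - 4/(-15) = -9*1/33 - 4*(-1/15) = -3/11 + 4/15 = -1/165 ≈ -0.0060606)
w(k) = 0
y(c) = -1/165 (y(c) = 0 - 1/165 = -1/165)
W = -13529/165 (W = -82 - 1*(-1/165) = -82 + 1/165 = -13529/165 ≈ -81.994)
26235 - W = 26235 - 1*(-13529/165) = 26235 + 13529/165 = 4342304/165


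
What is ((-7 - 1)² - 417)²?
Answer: 124609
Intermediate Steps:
((-7 - 1)² - 417)² = ((-8)² - 417)² = (64 - 417)² = (-353)² = 124609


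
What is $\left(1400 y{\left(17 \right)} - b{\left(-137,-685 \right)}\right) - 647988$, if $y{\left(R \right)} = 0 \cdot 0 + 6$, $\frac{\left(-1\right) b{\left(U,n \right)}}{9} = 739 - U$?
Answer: $-631704$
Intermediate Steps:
$b{\left(U,n \right)} = -6651 + 9 U$ ($b{\left(U,n \right)} = - 9 \left(739 - U\right) = -6651 + 9 U$)
$y{\left(R \right)} = 6$ ($y{\left(R \right)} = 0 + 6 = 6$)
$\left(1400 y{\left(17 \right)} - b{\left(-137,-685 \right)}\right) - 647988 = \left(1400 \cdot 6 - \left(-6651 + 9 \left(-137\right)\right)\right) - 647988 = \left(8400 - \left(-6651 - 1233\right)\right) - 647988 = \left(8400 - -7884\right) - 647988 = \left(8400 + 7884\right) - 647988 = 16284 - 647988 = -631704$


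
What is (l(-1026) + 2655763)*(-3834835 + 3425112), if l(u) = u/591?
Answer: -214360915053587/197 ≈ -1.0881e+12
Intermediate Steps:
l(u) = u/591 (l(u) = u*(1/591) = u/591)
(l(-1026) + 2655763)*(-3834835 + 3425112) = ((1/591)*(-1026) + 2655763)*(-3834835 + 3425112) = (-342/197 + 2655763)*(-409723) = (523184969/197)*(-409723) = -214360915053587/197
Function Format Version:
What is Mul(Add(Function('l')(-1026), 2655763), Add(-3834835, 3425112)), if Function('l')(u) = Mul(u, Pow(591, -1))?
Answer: Rational(-214360915053587, 197) ≈ -1.0881e+12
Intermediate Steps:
Function('l')(u) = Mul(Rational(1, 591), u) (Function('l')(u) = Mul(u, Rational(1, 591)) = Mul(Rational(1, 591), u))
Mul(Add(Function('l')(-1026), 2655763), Add(-3834835, 3425112)) = Mul(Add(Mul(Rational(1, 591), -1026), 2655763), Add(-3834835, 3425112)) = Mul(Add(Rational(-342, 197), 2655763), -409723) = Mul(Rational(523184969, 197), -409723) = Rational(-214360915053587, 197)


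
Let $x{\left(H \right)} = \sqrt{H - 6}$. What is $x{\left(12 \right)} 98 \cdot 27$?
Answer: $2646 \sqrt{6} \approx 6481.4$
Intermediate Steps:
$x{\left(H \right)} = \sqrt{-6 + H}$
$x{\left(12 \right)} 98 \cdot 27 = \sqrt{-6 + 12} \cdot 98 \cdot 27 = \sqrt{6} \cdot 98 \cdot 27 = 98 \sqrt{6} \cdot 27 = 2646 \sqrt{6}$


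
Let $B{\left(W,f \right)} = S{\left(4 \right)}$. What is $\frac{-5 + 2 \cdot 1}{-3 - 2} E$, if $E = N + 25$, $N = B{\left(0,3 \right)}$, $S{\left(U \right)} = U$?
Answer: $\frac{87}{5} \approx 17.4$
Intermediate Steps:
$B{\left(W,f \right)} = 4$
$N = 4$
$E = 29$ ($E = 4 + 25 = 29$)
$\frac{-5 + 2 \cdot 1}{-3 - 2} E = \frac{-5 + 2 \cdot 1}{-3 - 2} \cdot 29 = \frac{-5 + 2}{-5} \cdot 29 = \left(-3\right) \left(- \frac{1}{5}\right) 29 = \frac{3}{5} \cdot 29 = \frac{87}{5}$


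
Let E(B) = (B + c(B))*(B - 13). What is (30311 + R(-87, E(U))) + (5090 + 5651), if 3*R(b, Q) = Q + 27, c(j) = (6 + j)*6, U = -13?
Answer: 124613/3 ≈ 41538.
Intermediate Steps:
c(j) = 36 + 6*j
E(B) = (-13 + B)*(36 + 7*B) (E(B) = (B + (36 + 6*B))*(B - 13) = (36 + 7*B)*(-13 + B) = (-13 + B)*(36 + 7*B))
R(b, Q) = 9 + Q/3 (R(b, Q) = (Q + 27)/3 = (27 + Q)/3 = 9 + Q/3)
(30311 + R(-87, E(U))) + (5090 + 5651) = (30311 + (9 + (-468 - 55*(-13) + 7*(-13)²)/3)) + (5090 + 5651) = (30311 + (9 + (-468 + 715 + 7*169)/3)) + 10741 = (30311 + (9 + (-468 + 715 + 1183)/3)) + 10741 = (30311 + (9 + (⅓)*1430)) + 10741 = (30311 + (9 + 1430/3)) + 10741 = (30311 + 1457/3) + 10741 = 92390/3 + 10741 = 124613/3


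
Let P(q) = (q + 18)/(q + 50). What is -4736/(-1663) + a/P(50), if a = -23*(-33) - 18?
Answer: 30887587/28271 ≈ 1092.6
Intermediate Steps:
P(q) = (18 + q)/(50 + q)
a = 741 (a = 759 - 18 = 741)
-4736/(-1663) + a/P(50) = -4736/(-1663) + 741/(((18 + 50)/(50 + 50))) = -4736*(-1/1663) + 741/((68/100)) = 4736/1663 + 741/(((1/100)*68)) = 4736/1663 + 741/(17/25) = 4736/1663 + 741*(25/17) = 4736/1663 + 18525/17 = 30887587/28271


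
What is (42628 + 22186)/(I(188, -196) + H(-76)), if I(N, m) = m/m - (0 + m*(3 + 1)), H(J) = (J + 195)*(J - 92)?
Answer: -64814/19207 ≈ -3.3745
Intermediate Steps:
H(J) = (-92 + J)*(195 + J) (H(J) = (195 + J)*(-92 + J) = (-92 + J)*(195 + J))
I(N, m) = 1 - 4*m (I(N, m) = 1 - (0 + m*4) = 1 - (0 + 4*m) = 1 - 4*m)
(42628 + 22186)/(I(188, -196) + H(-76)) = (42628 + 22186)/((1 - 4*(-196)) + (-17940 + (-76)**2 + 103*(-76))) = 64814/((1 + 784) + (-17940 + 5776 - 7828)) = 64814/(785 - 19992) = 64814/(-19207) = 64814*(-1/19207) = -64814/19207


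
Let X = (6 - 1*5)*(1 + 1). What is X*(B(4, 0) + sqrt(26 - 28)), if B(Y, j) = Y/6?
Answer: 4/3 + 2*I*sqrt(2) ≈ 1.3333 + 2.8284*I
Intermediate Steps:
X = 2 (X = (6 - 5)*2 = 1*2 = 2)
B(Y, j) = Y/6 (B(Y, j) = Y*(1/6) = Y/6)
X*(B(4, 0) + sqrt(26 - 28)) = 2*((1/6)*4 + sqrt(26 - 28)) = 2*(2/3 + sqrt(-2)) = 2*(2/3 + I*sqrt(2)) = 4/3 + 2*I*sqrt(2)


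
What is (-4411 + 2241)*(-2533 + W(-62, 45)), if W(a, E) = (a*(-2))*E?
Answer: -6611990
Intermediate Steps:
W(a, E) = -2*E*a (W(a, E) = (-2*a)*E = -2*E*a)
(-4411 + 2241)*(-2533 + W(-62, 45)) = (-4411 + 2241)*(-2533 - 2*45*(-62)) = -2170*(-2533 + 5580) = -2170*3047 = -6611990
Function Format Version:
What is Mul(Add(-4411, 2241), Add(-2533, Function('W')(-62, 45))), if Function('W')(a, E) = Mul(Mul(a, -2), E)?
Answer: -6611990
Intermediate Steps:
Function('W')(a, E) = Mul(-2, E, a) (Function('W')(a, E) = Mul(Mul(-2, a), E) = Mul(-2, E, a))
Mul(Add(-4411, 2241), Add(-2533, Function('W')(-62, 45))) = Mul(Add(-4411, 2241), Add(-2533, Mul(-2, 45, -62))) = Mul(-2170, Add(-2533, 5580)) = Mul(-2170, 3047) = -6611990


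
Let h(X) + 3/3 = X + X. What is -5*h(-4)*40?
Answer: 1800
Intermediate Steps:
h(X) = -1 + 2*X (h(X) = -1 + (X + X) = -1 + 2*X)
-5*h(-4)*40 = -5*(-1 + 2*(-4))*40 = -5*(-1 - 8)*40 = -5*(-9)*40 = 45*40 = 1800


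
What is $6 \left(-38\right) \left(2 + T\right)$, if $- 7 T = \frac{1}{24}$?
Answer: $- \frac{6365}{14} \approx -454.64$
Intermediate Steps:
$T = - \frac{1}{168}$ ($T = - \frac{1}{7 \cdot 24} = \left(- \frac{1}{7}\right) \frac{1}{24} = - \frac{1}{168} \approx -0.0059524$)
$6 \left(-38\right) \left(2 + T\right) = 6 \left(-38\right) \left(2 - \frac{1}{168}\right) = \left(-228\right) \frac{335}{168} = - \frac{6365}{14}$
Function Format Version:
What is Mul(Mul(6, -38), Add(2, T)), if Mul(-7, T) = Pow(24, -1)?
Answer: Rational(-6365, 14) ≈ -454.64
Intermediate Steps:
T = Rational(-1, 168) (T = Mul(Rational(-1, 7), Pow(24, -1)) = Mul(Rational(-1, 7), Rational(1, 24)) = Rational(-1, 168) ≈ -0.0059524)
Mul(Mul(6, -38), Add(2, T)) = Mul(Mul(6, -38), Add(2, Rational(-1, 168))) = Mul(-228, Rational(335, 168)) = Rational(-6365, 14)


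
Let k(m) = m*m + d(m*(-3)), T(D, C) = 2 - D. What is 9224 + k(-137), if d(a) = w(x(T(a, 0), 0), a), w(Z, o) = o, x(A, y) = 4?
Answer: 28404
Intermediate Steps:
d(a) = a
k(m) = m² - 3*m (k(m) = m*m + m*(-3) = m² - 3*m)
9224 + k(-137) = 9224 - 137*(-3 - 137) = 9224 - 137*(-140) = 9224 + 19180 = 28404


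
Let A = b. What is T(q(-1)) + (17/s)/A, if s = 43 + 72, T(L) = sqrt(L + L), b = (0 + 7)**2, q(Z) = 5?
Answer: 17/5635 + sqrt(10) ≈ 3.1653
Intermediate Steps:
b = 49 (b = 7**2 = 49)
T(L) = sqrt(2)*sqrt(L) (T(L) = sqrt(2*L) = sqrt(2)*sqrt(L))
A = 49
s = 115
T(q(-1)) + (17/s)/A = sqrt(2)*sqrt(5) + (17/115)/49 = sqrt(10) + (17*(1/115))*(1/49) = sqrt(10) + (17/115)*(1/49) = sqrt(10) + 17/5635 = 17/5635 + sqrt(10)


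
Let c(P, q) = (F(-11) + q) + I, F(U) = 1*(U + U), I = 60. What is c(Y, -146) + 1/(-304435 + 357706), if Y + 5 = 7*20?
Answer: -5753267/53271 ≈ -108.00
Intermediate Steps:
Y = 135 (Y = -5 + 7*20 = -5 + 140 = 135)
F(U) = 2*U (F(U) = 1*(2*U) = 2*U)
c(P, q) = 38 + q (c(P, q) = (2*(-11) + q) + 60 = (-22 + q) + 60 = 38 + q)
c(Y, -146) + 1/(-304435 + 357706) = (38 - 146) + 1/(-304435 + 357706) = -108 + 1/53271 = -5753267/53271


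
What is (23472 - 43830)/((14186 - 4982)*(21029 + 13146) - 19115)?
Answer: -20358/314527585 ≈ -6.4726e-5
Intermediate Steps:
(23472 - 43830)/((14186 - 4982)*(21029 + 13146) - 19115) = -20358/(9204*34175 - 19115) = -20358/(314546700 - 19115) = -20358/314527585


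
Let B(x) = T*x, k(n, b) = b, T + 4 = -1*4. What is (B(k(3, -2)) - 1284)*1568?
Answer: -1988224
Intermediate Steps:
T = -8 (T = -4 - 1*4 = -4 - 4 = -8)
B(x) = -8*x
(B(k(3, -2)) - 1284)*1568 = (-8*(-2) - 1284)*1568 = (16 - 1284)*1568 = -1268*1568 = -1988224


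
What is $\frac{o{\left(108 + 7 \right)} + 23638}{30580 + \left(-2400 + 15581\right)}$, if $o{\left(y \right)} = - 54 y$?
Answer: $\frac{17428}{43761} \approx 0.39825$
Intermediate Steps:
$\frac{o{\left(108 + 7 \right)} + 23638}{30580 + \left(-2400 + 15581\right)} = \frac{- 54 \left(108 + 7\right) + 23638}{30580 + \left(-2400 + 15581\right)} = \frac{\left(-54\right) 115 + 23638}{30580 + 13181} = \frac{-6210 + 23638}{43761} = 17428 \cdot \frac{1}{43761} = \frac{17428}{43761}$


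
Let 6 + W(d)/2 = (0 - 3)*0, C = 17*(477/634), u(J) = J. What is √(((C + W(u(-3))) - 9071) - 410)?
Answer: I*√3810627202/634 ≈ 97.366*I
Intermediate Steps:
C = 8109/634 (C = 17*(477*(1/634)) = 17*(477/634) = 8109/634 ≈ 12.790)
W(d) = -12 (W(d) = -12 + 2*((0 - 3)*0) = -12 + 2*(-3*0) = -12 + 2*0 = -12 + 0 = -12)
√(((C + W(u(-3))) - 9071) - 410) = √(((8109/634 - 12) - 9071) - 410) = √((501/634 - 9071) - 410) = √(-5750513/634 - 410) = √(-6010453/634) = I*√3810627202/634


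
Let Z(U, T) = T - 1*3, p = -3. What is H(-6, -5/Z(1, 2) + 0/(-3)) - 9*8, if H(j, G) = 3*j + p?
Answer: -93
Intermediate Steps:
Z(U, T) = -3 + T (Z(U, T) = T - 3 = -3 + T)
H(j, G) = -3 + 3*j (H(j, G) = 3*j - 3 = -3 + 3*j)
H(-6, -5/Z(1, 2) + 0/(-3)) - 9*8 = (-3 + 3*(-6)) - 9*8 = (-3 - 18) - 72 = -21 - 72 = -93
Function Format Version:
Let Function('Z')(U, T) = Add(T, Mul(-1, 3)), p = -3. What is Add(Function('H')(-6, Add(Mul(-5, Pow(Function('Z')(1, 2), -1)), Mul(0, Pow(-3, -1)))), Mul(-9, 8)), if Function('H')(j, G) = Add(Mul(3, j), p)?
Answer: -93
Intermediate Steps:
Function('Z')(U, T) = Add(-3, T) (Function('Z')(U, T) = Add(T, -3) = Add(-3, T))
Function('H')(j, G) = Add(-3, Mul(3, j)) (Function('H')(j, G) = Add(Mul(3, j), -3) = Add(-3, Mul(3, j)))
Add(Function('H')(-6, Add(Mul(-5, Pow(Function('Z')(1, 2), -1)), Mul(0, Pow(-3, -1)))), Mul(-9, 8)) = Add(Add(-3, Mul(3, -6)), Mul(-9, 8)) = Add(Add(-3, -18), -72) = Add(-21, -72) = -93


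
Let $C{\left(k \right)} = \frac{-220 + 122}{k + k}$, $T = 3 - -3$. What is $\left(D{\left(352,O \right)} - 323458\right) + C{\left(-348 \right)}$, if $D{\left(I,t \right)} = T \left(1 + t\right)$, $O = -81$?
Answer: $- \frac{112730375}{348} \approx -3.2394 \cdot 10^{5}$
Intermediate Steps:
$T = 6$ ($T = 3 + 3 = 6$)
$C{\left(k \right)} = - \frac{49}{k}$ ($C{\left(k \right)} = - \frac{98}{2 k} = - 98 \frac{1}{2 k} = - \frac{49}{k}$)
$D{\left(I,t \right)} = 6 + 6 t$ ($D{\left(I,t \right)} = 6 \left(1 + t\right) = 6 + 6 t$)
$\left(D{\left(352,O \right)} - 323458\right) + C{\left(-348 \right)} = \left(\left(6 + 6 \left(-81\right)\right) - 323458\right) - \frac{49}{-348} = \left(\left(6 - 486\right) - 323458\right) - - \frac{49}{348} = \left(-480 - 323458\right) + \frac{49}{348} = -323938 + \frac{49}{348} = - \frac{112730375}{348}$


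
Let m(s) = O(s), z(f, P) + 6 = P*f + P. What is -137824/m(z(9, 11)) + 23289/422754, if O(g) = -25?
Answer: 19422076507/3522950 ≈ 5513.0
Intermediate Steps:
z(f, P) = -6 + P + P*f (z(f, P) = -6 + (P*f + P) = -6 + (P + P*f) = -6 + P + P*f)
m(s) = -25
-137824/m(z(9, 11)) + 23289/422754 = -137824/(-25) + 23289/422754 = -137824*(-1/25) + 23289*(1/422754) = 137824/25 + 7763/140918 = 19422076507/3522950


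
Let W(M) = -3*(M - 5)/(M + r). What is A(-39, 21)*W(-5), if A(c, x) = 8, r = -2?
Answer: -240/7 ≈ -34.286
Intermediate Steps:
W(M) = -3*(-5 + M)/(-2 + M) (W(M) = -3*(M - 5)/(M - 2) = -3*(-5 + M)/(-2 + M))
A(-39, 21)*W(-5) = 8*(3*(5 - 1*(-5))/(-2 - 5)) = 8*(3*(5 + 5)/(-7)) = 8*(3*(-1/7)*10) = 8*(-30/7) = -240/7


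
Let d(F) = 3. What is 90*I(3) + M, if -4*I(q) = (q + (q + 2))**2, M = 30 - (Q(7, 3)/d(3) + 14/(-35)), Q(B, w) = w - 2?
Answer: -21149/15 ≈ -1409.9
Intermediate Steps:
Q(B, w) = -2 + w
M = 451/15 (M = 30 - ((-2 + 3)/3 + 14/(-35)) = 30 - (1*(1/3) + 14*(-1/35)) = 30 - (1/3 - 2/5) = 30 - 1*(-1/15) = 30 + 1/15 = 451/15 ≈ 30.067)
I(q) = -(2 + 2*q)**2/4 (I(q) = -(q + (q + 2))**2/4 = -(q + (2 + q))**2/4 = -(2 + 2*q)**2/4)
90*I(3) + M = 90*(-(1 + 3)**2) + 451/15 = 90*(-1*4**2) + 451/15 = 90*(-1*16) + 451/15 = 90*(-16) + 451/15 = -1440 + 451/15 = -21149/15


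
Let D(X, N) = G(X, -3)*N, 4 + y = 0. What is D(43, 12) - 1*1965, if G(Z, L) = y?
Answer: -2013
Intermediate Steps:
y = -4 (y = -4 + 0 = -4)
G(Z, L) = -4
D(X, N) = -4*N
D(43, 12) - 1*1965 = -4*12 - 1*1965 = -48 - 1965 = -2013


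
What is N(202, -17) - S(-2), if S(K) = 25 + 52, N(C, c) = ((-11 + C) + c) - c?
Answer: 114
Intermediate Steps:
N(C, c) = -11 + C (N(C, c) = (-11 + C + c) - c = -11 + C)
S(K) = 77
N(202, -17) - S(-2) = (-11 + 202) - 1*77 = 191 - 77 = 114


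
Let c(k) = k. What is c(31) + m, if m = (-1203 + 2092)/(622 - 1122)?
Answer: 14611/500 ≈ 29.222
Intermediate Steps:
m = -889/500 (m = 889/(-500) = 889*(-1/500) = -889/500 ≈ -1.7780)
c(31) + m = 31 - 889/500 = 14611/500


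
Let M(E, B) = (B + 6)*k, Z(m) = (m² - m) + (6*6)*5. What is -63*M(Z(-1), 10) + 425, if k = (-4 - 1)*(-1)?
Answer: -4615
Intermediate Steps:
k = 5 (k = -5*(-1) = 5)
Z(m) = 180 + m² - m (Z(m) = (m² - m) + 36*5 = (m² - m) + 180 = 180 + m² - m)
M(E, B) = 30 + 5*B (M(E, B) = (B + 6)*5 = (6 + B)*5 = 30 + 5*B)
-63*M(Z(-1), 10) + 425 = -63*(30 + 5*10) + 425 = -63*(30 + 50) + 425 = -63*80 + 425 = -5040 + 425 = -4615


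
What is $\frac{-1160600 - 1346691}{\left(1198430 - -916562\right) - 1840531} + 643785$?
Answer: $\frac{176691367594}{274461} \approx 6.4378 \cdot 10^{5}$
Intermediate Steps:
$\frac{-1160600 - 1346691}{\left(1198430 - -916562\right) - 1840531} + 643785 = - \frac{2507291}{\left(1198430 + 916562\right) - 1840531} + 643785 = - \frac{2507291}{2114992 - 1840531} + 643785 = - \frac{2507291}{274461} + 643785 = \frac{176691367594}{274461}$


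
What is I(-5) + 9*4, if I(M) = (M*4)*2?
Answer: -4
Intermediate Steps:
I(M) = 8*M (I(M) = (4*M)*2 = 8*M)
I(-5) + 9*4 = 8*(-5) + 9*4 = -40 + 36 = -4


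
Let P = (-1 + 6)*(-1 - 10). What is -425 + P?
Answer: -480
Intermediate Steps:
P = -55 (P = 5*(-11) = -55)
-425 + P = -425 - 55 = -480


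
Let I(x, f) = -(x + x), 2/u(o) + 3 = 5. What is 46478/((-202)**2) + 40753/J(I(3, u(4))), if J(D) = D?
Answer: -207825818/30603 ≈ -6791.0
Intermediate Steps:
u(o) = 1 (u(o) = 2/(-3 + 5) = 2/2 = 2*(1/2) = 1)
I(x, f) = -2*x
46478/((-202)**2) + 40753/J(I(3, u(4))) = 46478/((-202)**2) + 40753/((-2*3)) = 46478/40804 + 40753/(-6) = 46478*(1/40804) + 40753*(-1/6) = 23239/20402 - 40753/6 = -207825818/30603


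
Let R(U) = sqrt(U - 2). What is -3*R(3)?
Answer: -3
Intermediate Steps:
R(U) = sqrt(-2 + U)
-3*R(3) = -3*sqrt(-2 + 3) = -3*sqrt(1) = -3*1 = -3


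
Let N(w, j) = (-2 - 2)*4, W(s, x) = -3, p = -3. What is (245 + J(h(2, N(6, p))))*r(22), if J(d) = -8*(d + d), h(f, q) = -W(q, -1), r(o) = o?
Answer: 4334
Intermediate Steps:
N(w, j) = -16 (N(w, j) = -4*4 = -16)
h(f, q) = 3 (h(f, q) = -1*(-3) = 3)
J(d) = -16*d
(245 + J(h(2, N(6, p))))*r(22) = (245 - 16*3)*22 = (245 - 48)*22 = 197*22 = 4334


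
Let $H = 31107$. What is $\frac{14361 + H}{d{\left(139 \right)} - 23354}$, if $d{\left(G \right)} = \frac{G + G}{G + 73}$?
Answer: $- \frac{4819608}{2475385} \approx -1.947$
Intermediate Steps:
$d{\left(G \right)} = \frac{2 G}{73 + G}$
$\frac{14361 + H}{d{\left(139 \right)} - 23354} = \frac{14361 + 31107}{2 \cdot 139 \frac{1}{73 + 139} - 23354} = \frac{45468}{2 \cdot 139 \cdot \frac{1}{212} - 23354} = \frac{45468}{\frac{139}{106} - 23354} = \frac{45468}{- \frac{2475385}{106}} = 45468 \left(- \frac{106}{2475385}\right) = - \frac{4819608}{2475385}$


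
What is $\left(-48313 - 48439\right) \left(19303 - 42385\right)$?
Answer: $2233229664$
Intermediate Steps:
$\left(-48313 - 48439\right) \left(19303 - 42385\right) = \left(-96752\right) \left(-23082\right) = 2233229664$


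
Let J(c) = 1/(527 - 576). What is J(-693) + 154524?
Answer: 7571675/49 ≈ 1.5452e+5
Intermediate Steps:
J(c) = -1/49 (J(c) = 1/(-49) = -1/49)
J(-693) + 154524 = -1/49 + 154524 = 7571675/49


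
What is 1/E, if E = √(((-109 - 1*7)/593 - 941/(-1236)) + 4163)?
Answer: 2*√559180167950157/3051677161 ≈ 0.015498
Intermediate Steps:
E = √559180167950157/366474 (E = √(((-109 - 7)*(1/593) - 941*(-1/1236)) + 4163) = √((-116*1/593 + 941/1236) + 4163) = √((-116/593 + 941/1236) + 4163) = √(414637/732948 + 4163) = √(3051677161/732948) = √559180167950157/366474 ≈ 64.526)
1/E = 1/(√559180167950157/366474) = 2*√559180167950157/3051677161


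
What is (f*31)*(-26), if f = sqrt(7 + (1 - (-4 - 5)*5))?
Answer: -806*sqrt(53) ≈ -5867.8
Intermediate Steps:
f = sqrt(53) (f = sqrt(7 + (1 - (-9)*5)) = sqrt(7 + (1 - 1*(-45))) = sqrt(7 + (1 + 45)) = sqrt(7 + 46) = sqrt(53) ≈ 7.2801)
(f*31)*(-26) = (sqrt(53)*31)*(-26) = (31*sqrt(53))*(-26) = -806*sqrt(53)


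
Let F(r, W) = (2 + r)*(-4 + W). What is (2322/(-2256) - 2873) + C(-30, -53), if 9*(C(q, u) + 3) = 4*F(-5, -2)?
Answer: -1078755/376 ≈ -2869.0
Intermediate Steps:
F(r, W) = (-4 + W)*(2 + r)
C(q, u) = 5 (C(q, u) = -3 + (4*(-8 - 4*(-5) + 2*(-2) - 2*(-5)))/9 = -3 + (4*(-8 + 20 - 4 + 10))/9 = -3 + (4*18)/9 = -3 + (1/9)*72 = -3 + 8 = 5)
(2322/(-2256) - 2873) + C(-30, -53) = (2322/(-2256) - 2873) + 5 = (2322*(-1/2256) - 2873) + 5 = (-387/376 - 2873) + 5 = -1080635/376 + 5 = -1078755/376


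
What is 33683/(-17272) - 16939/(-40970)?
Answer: -31983003/20812760 ≈ -1.5367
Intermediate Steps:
33683/(-17272) - 16939/(-40970) = 33683*(-1/17272) - 16939*(-1/40970) = -33683/17272 + 16939/40970 = -31983003/20812760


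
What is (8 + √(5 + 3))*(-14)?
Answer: -112 - 28*√2 ≈ -151.60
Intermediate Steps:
(8 + √(5 + 3))*(-14) = (8 + √8)*(-14) = (8 + 2*√2)*(-14) = -112 - 28*√2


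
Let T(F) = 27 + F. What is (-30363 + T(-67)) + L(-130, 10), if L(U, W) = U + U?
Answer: -30663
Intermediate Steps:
L(U, W) = 2*U
(-30363 + T(-67)) + L(-130, 10) = (-30363 + (27 - 67)) + 2*(-130) = (-30363 - 40) - 260 = -30403 - 260 = -30663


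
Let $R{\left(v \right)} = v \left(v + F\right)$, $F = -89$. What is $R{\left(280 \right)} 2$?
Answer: $106960$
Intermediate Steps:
$R{\left(v \right)} = v \left(-89 + v\right)$ ($R{\left(v \right)} = v \left(v - 89\right) = v \left(-89 + v\right)$)
$R{\left(280 \right)} 2 = 280 \left(-89 + 280\right) 2 = 280 \cdot 191 \cdot 2 = 53480 \cdot 2 = 106960$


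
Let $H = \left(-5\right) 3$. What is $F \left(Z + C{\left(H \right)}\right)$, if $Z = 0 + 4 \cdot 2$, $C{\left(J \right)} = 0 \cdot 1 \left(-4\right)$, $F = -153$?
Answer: $-1224$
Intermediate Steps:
$H = -15$
$C{\left(J \right)} = 0$ ($C{\left(J \right)} = 0 \left(-4\right) = 0$)
$Z = 8$ ($Z = 0 + 8 = 8$)
$F \left(Z + C{\left(H \right)}\right) = - 153 \left(8 + 0\right) = \left(-153\right) 8 = -1224$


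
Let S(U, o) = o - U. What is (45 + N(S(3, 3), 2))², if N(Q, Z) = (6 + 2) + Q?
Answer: 2809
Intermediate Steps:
N(Q, Z) = 8 + Q
(45 + N(S(3, 3), 2))² = (45 + (8 + (3 - 1*3)))² = (45 + (8 + (3 - 3)))² = (45 + (8 + 0))² = (45 + 8)² = 53² = 2809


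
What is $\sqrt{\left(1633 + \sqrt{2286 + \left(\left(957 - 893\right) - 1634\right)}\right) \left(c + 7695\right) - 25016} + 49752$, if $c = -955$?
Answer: $49752 + 2 \sqrt{2745351 + 3370 \sqrt{179}} \approx 53093.0$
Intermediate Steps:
$\sqrt{\left(1633 + \sqrt{2286 + \left(\left(957 - 893\right) - 1634\right)}\right) \left(c + 7695\right) - 25016} + 49752 = \sqrt{\left(1633 + \sqrt{2286 + \left(\left(957 - 893\right) - 1634\right)}\right) \left(-955 + 7695\right) - 25016} + 49752 = \sqrt{\left(1633 + \sqrt{2286 + \left(64 - 1634\right)}\right) 6740 - 25016} + 49752 = \sqrt{\left(1633 + \sqrt{2286 - 1570}\right) 6740 - 25016} + 49752 = \sqrt{\left(1633 + \sqrt{716}\right) 6740 - 25016} + 49752 = \sqrt{\left(1633 + 2 \sqrt{179}\right) 6740 - 25016} + 49752 = \sqrt{\left(11006420 + 13480 \sqrt{179}\right) - 25016} + 49752 = \sqrt{10981404 + 13480 \sqrt{179}} + 49752 = 49752 + \sqrt{10981404 + 13480 \sqrt{179}}$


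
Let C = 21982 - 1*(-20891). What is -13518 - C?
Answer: -56391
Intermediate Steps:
C = 42873 (C = 21982 + 20891 = 42873)
-13518 - C = -13518 - 1*42873 = -13518 - 42873 = -56391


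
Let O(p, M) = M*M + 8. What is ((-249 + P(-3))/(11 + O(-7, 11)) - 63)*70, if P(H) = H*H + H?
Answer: -9063/2 ≈ -4531.5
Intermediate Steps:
O(p, M) = 8 + M² (O(p, M) = M² + 8 = 8 + M²)
P(H) = H + H² (P(H) = H² + H = H + H²)
((-249 + P(-3))/(11 + O(-7, 11)) - 63)*70 = ((-249 - 3*(1 - 3))/(11 + (8 + 11²)) - 63)*70 = ((-249 - 3*(-2))/(11 + (8 + 121)) - 63)*70 = ((-249 + 6)/(11 + 129) - 63)*70 = (-243/140 - 63)*70 = -9063/140*70 = -9063/2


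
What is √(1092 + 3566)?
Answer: √4658 ≈ 68.250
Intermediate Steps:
√(1092 + 3566) = √4658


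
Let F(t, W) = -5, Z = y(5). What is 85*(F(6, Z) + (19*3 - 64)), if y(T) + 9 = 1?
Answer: -1020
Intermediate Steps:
y(T) = -8 (y(T) = -9 + 1 = -8)
Z = -8
85*(F(6, Z) + (19*3 - 64)) = 85*(-5 + (19*3 - 64)) = 85*(-5 + (57 - 64)) = 85*(-5 - 7) = 85*(-12) = -1020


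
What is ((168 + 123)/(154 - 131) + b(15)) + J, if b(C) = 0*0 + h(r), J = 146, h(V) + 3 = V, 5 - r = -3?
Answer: 3764/23 ≈ 163.65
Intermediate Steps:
r = 8 (r = 5 - 1*(-3) = 5 + 3 = 8)
h(V) = -3 + V
b(C) = 5 (b(C) = 0*0 + (-3 + 8) = 0 + 5 = 5)
((168 + 123)/(154 - 131) + b(15)) + J = ((168 + 123)/(154 - 131) + 5) + 146 = (291/23 + 5) + 146 = 406/23 + 146 = 3764/23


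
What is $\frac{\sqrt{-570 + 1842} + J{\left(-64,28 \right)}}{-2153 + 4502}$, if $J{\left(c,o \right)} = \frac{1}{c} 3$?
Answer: $- \frac{1}{50112} + \frac{2 \sqrt{318}}{2349} \approx 0.015163$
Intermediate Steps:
$J{\left(c,o \right)} = \frac{3}{c}$
$\frac{\sqrt{-570 + 1842} + J{\left(-64,28 \right)}}{-2153 + 4502} = \frac{\sqrt{-570 + 1842} + \frac{3}{-64}}{-2153 + 4502} = \frac{\sqrt{1272} + 3 \left(- \frac{1}{64}\right)}{2349} = \left(2 \sqrt{318} - \frac{3}{64}\right) \frac{1}{2349} = \left(- \frac{3}{64} + 2 \sqrt{318}\right) \frac{1}{2349} = - \frac{1}{50112} + \frac{2 \sqrt{318}}{2349}$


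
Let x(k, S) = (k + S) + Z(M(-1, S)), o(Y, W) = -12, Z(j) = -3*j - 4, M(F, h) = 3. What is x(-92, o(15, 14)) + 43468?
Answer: 43351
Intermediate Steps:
Z(j) = -4 - 3*j
x(k, S) = -13 + S + k (x(k, S) = (k + S) + (-4 - 3*3) = (S + k) + (-4 - 9) = (S + k) - 13 = -13 + S + k)
x(-92, o(15, 14)) + 43468 = (-13 - 12 - 92) + 43468 = -117 + 43468 = 43351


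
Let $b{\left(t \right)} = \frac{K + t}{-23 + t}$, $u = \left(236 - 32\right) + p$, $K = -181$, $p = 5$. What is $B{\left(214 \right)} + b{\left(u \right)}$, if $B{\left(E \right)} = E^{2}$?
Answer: $\frac{4259042}{93} \approx 45796.0$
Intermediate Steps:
$u = 209$ ($u = \left(236 - 32\right) + 5 = 204 + 5 = 209$)
$b{\left(t \right)} = \frac{-181 + t}{-23 + t}$
$B{\left(214 \right)} + b{\left(u \right)} = 214^{2} + \frac{-181 + 209}{-23 + 209} = 45796 + \frac{1}{186} \cdot 28 = 45796 + \frac{14}{93} = \frac{4259042}{93}$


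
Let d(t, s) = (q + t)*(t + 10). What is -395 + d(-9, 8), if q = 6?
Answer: -398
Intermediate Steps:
d(t, s) = (6 + t)*(10 + t) (d(t, s) = (6 + t)*(t + 10) = (6 + t)*(10 + t))
-395 + d(-9, 8) = -395 + (60 + (-9)**2 + 16*(-9)) = -395 + (60 + 81 - 144) = -395 - 3 = -398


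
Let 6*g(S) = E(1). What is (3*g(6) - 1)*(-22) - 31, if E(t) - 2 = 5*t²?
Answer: -86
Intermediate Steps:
E(t) = 2 + 5*t²
g(S) = 7/6 (g(S) = (2 + 5*1²)/6 = (2 + 5*1)/6 = (2 + 5)/6 = (⅙)*7 = 7/6)
(3*g(6) - 1)*(-22) - 31 = (3*(7/6) - 1)*(-22) - 31 = (7/2 - 1)*(-22) - 31 = (5/2)*(-22) - 31 = -55 - 31 = -86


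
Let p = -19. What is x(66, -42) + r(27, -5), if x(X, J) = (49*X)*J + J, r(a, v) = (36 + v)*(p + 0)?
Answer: -136459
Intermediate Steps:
r(a, v) = -684 - 19*v (r(a, v) = (36 + v)*(-19 + 0) = (36 + v)*(-19) = -684 - 19*v)
x(X, J) = J + 49*J*X (x(X, J) = 49*J*X + J = J + 49*J*X)
x(66, -42) + r(27, -5) = -42*(1 + 49*66) + (-684 - 19*(-5)) = -42*(1 + 3234) + (-684 + 95) = -42*3235 - 589 = -135870 - 589 = -136459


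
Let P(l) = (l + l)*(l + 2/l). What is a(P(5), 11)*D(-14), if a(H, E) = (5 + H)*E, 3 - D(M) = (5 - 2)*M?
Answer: 29205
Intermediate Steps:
D(M) = 3 - 3*M (D(M) = 3 - (5 - 2)*M = 3 - 3*M)
P(l) = 2*l*(l + 2/l) (P(l) = (2*l)*(l + 2/l) = 2*l*(l + 2/l))
a(H, E) = E*(5 + H)
a(P(5), 11)*D(-14) = (11*(5 + (4 + 2*5²)))*(3 - 3*(-14)) = (11*(5 + (4 + 2*25)))*(3 + 42) = (11*(5 + (4 + 50)))*45 = (11*(5 + 54))*45 = (11*59)*45 = 649*45 = 29205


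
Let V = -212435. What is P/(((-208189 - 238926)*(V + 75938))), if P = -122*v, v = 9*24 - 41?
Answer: -4270/12205971231 ≈ -3.4983e-7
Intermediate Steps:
v = 175 (v = 216 - 41 = 175)
P = -21350 (P = -122*175 = -21350)
P/(((-208189 - 238926)*(V + 75938))) = -21350*1/((-212435 + 75938)*(-208189 - 238926)) = -21350/((-447115*(-136497))) = -21350/61029856155 = -21350*1/61029856155 = -4270/12205971231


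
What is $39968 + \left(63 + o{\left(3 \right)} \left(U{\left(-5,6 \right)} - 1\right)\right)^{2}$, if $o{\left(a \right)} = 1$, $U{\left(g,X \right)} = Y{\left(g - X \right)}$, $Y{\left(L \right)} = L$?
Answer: $42569$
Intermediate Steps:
$U{\left(g,X \right)} = g - X$
$39968 + \left(63 + o{\left(3 \right)} \left(U{\left(-5,6 \right)} - 1\right)\right)^{2} = 39968 + \left(63 + 1 \left(\left(-5 - 6\right) - 1\right)\right)^{2} = 39968 + \left(63 + 1 \left(-11 - 1\right)\right)^{2} = 39968 + \left(63 + 1 \left(-12\right)\right)^{2} = 39968 + \left(63 - 12\right)^{2} = 39968 + 51^{2} = 39968 + 2601 = 42569$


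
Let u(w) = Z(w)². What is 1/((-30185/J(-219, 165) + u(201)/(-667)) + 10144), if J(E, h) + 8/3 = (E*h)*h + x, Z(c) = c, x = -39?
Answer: 2386119130/24060274401367 ≈ 9.9173e-5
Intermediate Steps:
J(E, h) = -125/3 + E*h² (J(E, h) = -8/3 + ((E*h)*h - 39) = -8/3 + (E*h² - 39) = -8/3 + (-39 + E*h²) = -125/3 + E*h²)
u(w) = w²
1/((-30185/J(-219, 165) + u(201)/(-667)) + 10144) = 1/((-30185/(-125/3 - 219*165²) + 201²/(-667)) + 10144) = 1/((-30185/(-125/3 - 219*27225) + 40401*(-1/667)) + 10144) = 1/((-30185/(-125/3 - 5962275) - 40401/667) + 10144) = 1/((-30185/(-17886950/3) - 40401/667) + 10144) = 1/((-30185*(-3/17886950) - 40401/667) + 10144) = 1/((18111/3577390 - 40401/667) + 10144) = 1/(-144518053353/2386119130 + 10144) = 1/(24060274401367/2386119130) = 2386119130/24060274401367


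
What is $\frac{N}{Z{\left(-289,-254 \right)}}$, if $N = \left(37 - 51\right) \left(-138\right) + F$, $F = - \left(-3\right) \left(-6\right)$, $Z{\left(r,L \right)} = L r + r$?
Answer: $\frac{174}{6647} \approx 0.026177$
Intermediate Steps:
$Z{\left(r,L \right)} = r + L r$
$F = -18$ ($F = \left(-1\right) 18 = -18$)
$N = 1914$ ($N = \left(37 - 51\right) \left(-138\right) - 18 = \left(-14\right) \left(-138\right) - 18 = 1932 - 18 = 1914$)
$\frac{N}{Z{\left(-289,-254 \right)}} = \frac{1914}{\left(-289\right) \left(1 - 254\right)} = \frac{1914}{\left(-289\right) \left(-253\right)} = \frac{1914}{73117} = 1914 \cdot \frac{1}{73117} = \frac{174}{6647}$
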